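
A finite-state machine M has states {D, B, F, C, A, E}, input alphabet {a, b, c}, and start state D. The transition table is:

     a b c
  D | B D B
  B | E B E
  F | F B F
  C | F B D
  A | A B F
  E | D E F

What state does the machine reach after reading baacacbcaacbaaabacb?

B

start at D
read 'b': D → D
read 'a': D → B
read 'a': B → E
read 'c': E → F
read 'a': F → F
read 'c': F → F
read 'b': F → B
read 'c': B → E
read 'a': E → D
read 'a': D → B
read 'c': B → E
read 'b': E → E
read 'a': E → D
read 'a': D → B
read 'a': B → E
read 'b': E → E
read 'a': E → D
read 'c': D → B
read 'b': B → B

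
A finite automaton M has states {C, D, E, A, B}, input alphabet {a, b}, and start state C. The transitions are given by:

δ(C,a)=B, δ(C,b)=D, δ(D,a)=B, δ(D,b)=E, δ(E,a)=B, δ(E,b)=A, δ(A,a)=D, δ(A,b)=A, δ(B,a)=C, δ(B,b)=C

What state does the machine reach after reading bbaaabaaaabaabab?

C

C → D → E → B → C → B → C → B → C → B → C → D → B → C → D → B → C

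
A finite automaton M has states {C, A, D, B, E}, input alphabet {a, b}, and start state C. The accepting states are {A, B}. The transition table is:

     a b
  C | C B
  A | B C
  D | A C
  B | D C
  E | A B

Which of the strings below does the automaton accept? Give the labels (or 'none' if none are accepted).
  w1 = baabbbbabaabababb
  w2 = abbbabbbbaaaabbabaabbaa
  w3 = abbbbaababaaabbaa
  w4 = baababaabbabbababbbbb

w4

w1:
  start at C
  read 'b': C → B
  read 'a': B → D
  read 'a': D → A
  read 'b': A → C
  read 'b': C → B
  read 'b': B → C
  read 'b': C → B
  read 'a': B → D
  read 'b': D → C
  read 'a': C → C
  read 'a': C → C
  read 'b': C → B
  read 'a': B → D
  read 'b': D → C
  read 'a': C → C
  read 'b': C → B
  read 'b': B → C
  end C, rejected
w2:
  start at C
  read 'a': C → C
  read 'b': C → B
  read 'b': B → C
  read 'b': C → B
  read 'a': B → D
  read 'b': D → C
  read 'b': C → B
  read 'b': B → C
  read 'b': C → B
  read 'a': B → D
  read 'a': D → A
  read 'a': A → B
  read 'a': B → D
  read 'b': D → C
  read 'b': C → B
  read 'a': B → D
  read 'b': D → C
  read 'a': C → C
  read 'a': C → C
  read 'b': C → B
  read 'b': B → C
  read 'a': C → C
  read 'a': C → C
  end C, rejected
w3:
  start at C
  read 'a': C → C
  read 'b': C → B
  read 'b': B → C
  read 'b': C → B
  read 'b': B → C
  read 'a': C → C
  read 'a': C → C
  read 'b': C → B
  read 'a': B → D
  read 'b': D → C
  read 'a': C → C
  read 'a': C → C
  read 'a': C → C
  read 'b': C → B
  read 'b': B → C
  read 'a': C → C
  read 'a': C → C
  end C, rejected
w4:
  start at C
  read 'b': C → B
  read 'a': B → D
  read 'a': D → A
  read 'b': A → C
  read 'a': C → C
  read 'b': C → B
  read 'a': B → D
  read 'a': D → A
  read 'b': A → C
  read 'b': C → B
  read 'a': B → D
  read 'b': D → C
  read 'b': C → B
  read 'a': B → D
  read 'b': D → C
  read 'a': C → C
  read 'b': C → B
  read 'b': B → C
  read 'b': C → B
  read 'b': B → C
  read 'b': C → B
  end B, accepted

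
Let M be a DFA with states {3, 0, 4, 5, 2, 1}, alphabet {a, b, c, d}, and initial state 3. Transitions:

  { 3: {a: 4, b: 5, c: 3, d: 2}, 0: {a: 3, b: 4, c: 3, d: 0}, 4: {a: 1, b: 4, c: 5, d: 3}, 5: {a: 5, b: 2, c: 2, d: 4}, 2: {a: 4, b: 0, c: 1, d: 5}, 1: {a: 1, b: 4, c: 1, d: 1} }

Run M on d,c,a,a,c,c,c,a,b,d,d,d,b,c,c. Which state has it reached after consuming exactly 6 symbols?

start at 3
read 'd': 3 → 2
read 'c': 2 → 1
read 'a': 1 → 1
read 'a': 1 → 1
read 'c': 1 → 1
read 'c': 1 → 1
After 6 symbols: 1.

1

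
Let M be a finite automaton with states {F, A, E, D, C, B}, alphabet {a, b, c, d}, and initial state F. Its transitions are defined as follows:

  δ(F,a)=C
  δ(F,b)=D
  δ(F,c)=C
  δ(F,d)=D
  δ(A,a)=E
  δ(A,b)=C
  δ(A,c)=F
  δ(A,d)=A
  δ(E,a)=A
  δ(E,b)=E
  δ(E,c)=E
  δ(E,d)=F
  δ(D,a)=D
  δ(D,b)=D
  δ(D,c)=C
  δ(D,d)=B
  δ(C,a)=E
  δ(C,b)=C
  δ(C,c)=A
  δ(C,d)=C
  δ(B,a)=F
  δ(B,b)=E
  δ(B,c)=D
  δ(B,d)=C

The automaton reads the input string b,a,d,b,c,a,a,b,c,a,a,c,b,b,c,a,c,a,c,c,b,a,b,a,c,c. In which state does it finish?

A

Trace: F -b-> D -a-> D -d-> B -b-> E -c-> E -a-> A -a-> E -b-> E -c-> E -a-> A -a-> E -c-> E -b-> E -b-> E -c-> E -a-> A -c-> F -a-> C -c-> A -c-> F -b-> D -a-> D -b-> D -a-> D -c-> C -c-> A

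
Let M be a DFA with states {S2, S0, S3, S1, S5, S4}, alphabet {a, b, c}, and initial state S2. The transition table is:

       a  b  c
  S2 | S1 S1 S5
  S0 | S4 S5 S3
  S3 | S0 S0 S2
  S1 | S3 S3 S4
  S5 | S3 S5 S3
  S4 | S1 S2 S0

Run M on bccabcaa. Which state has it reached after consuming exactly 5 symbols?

S2

S2 → S1 → S4 → S0 → S4 → S2
After 5 symbols: S2.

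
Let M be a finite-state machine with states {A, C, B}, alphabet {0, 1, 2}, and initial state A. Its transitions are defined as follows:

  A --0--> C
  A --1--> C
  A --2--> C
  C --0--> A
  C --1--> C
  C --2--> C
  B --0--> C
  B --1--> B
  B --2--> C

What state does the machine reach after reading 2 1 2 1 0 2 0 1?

Trace: A -2-> C -1-> C -2-> C -1-> C -0-> A -2-> C -0-> A -1-> C

C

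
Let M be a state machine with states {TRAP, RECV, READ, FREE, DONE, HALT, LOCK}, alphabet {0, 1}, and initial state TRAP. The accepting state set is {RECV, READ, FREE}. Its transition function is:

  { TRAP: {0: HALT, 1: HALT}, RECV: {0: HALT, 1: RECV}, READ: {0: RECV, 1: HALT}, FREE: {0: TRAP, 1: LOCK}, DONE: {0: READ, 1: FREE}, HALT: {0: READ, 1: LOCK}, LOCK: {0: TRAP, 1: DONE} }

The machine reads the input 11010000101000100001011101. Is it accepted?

start at TRAP
read '1': TRAP → HALT
read '1': HALT → LOCK
read '0': LOCK → TRAP
read '1': TRAP → HALT
read '0': HALT → READ
read '0': READ → RECV
read '0': RECV → HALT
read '0': HALT → READ
read '1': READ → HALT
read '0': HALT → READ
read '1': READ → HALT
read '0': HALT → READ
read '0': READ → RECV
read '0': RECV → HALT
read '1': HALT → LOCK
read '0': LOCK → TRAP
read '0': TRAP → HALT
read '0': HALT → READ
read '0': READ → RECV
read '1': RECV → RECV
read '0': RECV → HALT
read '1': HALT → LOCK
read '1': LOCK → DONE
read '1': DONE → FREE
read '0': FREE → TRAP
read '1': TRAP → HALT
End state HALT is not accepting.

No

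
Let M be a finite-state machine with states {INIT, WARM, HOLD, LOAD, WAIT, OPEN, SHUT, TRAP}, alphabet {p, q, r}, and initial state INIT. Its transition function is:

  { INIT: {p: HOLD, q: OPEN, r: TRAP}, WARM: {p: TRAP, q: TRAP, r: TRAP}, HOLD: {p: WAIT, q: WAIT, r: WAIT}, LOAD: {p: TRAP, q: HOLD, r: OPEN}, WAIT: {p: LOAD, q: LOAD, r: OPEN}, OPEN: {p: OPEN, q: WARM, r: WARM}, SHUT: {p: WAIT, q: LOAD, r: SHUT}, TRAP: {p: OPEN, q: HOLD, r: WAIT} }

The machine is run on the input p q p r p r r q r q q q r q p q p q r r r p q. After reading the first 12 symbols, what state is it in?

WAIT

start at INIT
read 'p': INIT → HOLD
read 'q': HOLD → WAIT
read 'p': WAIT → LOAD
read 'r': LOAD → OPEN
read 'p': OPEN → OPEN
read 'r': OPEN → WARM
read 'r': WARM → TRAP
read 'q': TRAP → HOLD
read 'r': HOLD → WAIT
read 'q': WAIT → LOAD
read 'q': LOAD → HOLD
read 'q': HOLD → WAIT
After 12 symbols: WAIT.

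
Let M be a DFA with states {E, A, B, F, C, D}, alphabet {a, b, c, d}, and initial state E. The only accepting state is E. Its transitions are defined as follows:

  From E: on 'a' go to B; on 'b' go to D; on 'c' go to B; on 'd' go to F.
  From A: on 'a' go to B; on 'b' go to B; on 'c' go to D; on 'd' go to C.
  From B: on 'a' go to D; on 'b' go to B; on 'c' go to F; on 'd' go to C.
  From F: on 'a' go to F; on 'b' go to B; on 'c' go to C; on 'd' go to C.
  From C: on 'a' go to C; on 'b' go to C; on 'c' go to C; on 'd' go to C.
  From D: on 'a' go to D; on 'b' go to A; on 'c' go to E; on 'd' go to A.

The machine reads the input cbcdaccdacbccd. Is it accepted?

start at E
read 'c': E → B
read 'b': B → B
read 'c': B → F
read 'd': F → C
read 'a': C → C
read 'c': C → C
read 'c': C → C
read 'd': C → C
read 'a': C → C
read 'c': C → C
read 'b': C → C
read 'c': C → C
read 'c': C → C
read 'd': C → C
End state C is not accepting.

No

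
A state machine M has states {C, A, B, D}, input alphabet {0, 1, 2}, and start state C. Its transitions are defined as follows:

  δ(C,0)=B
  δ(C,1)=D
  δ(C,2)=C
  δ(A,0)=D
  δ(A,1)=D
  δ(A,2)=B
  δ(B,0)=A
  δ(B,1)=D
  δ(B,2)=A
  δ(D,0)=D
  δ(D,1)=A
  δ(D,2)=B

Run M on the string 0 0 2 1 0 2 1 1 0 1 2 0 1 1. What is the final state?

A

Trace: C -0-> B -0-> A -2-> B -1-> D -0-> D -2-> B -1-> D -1-> A -0-> D -1-> A -2-> B -0-> A -1-> D -1-> A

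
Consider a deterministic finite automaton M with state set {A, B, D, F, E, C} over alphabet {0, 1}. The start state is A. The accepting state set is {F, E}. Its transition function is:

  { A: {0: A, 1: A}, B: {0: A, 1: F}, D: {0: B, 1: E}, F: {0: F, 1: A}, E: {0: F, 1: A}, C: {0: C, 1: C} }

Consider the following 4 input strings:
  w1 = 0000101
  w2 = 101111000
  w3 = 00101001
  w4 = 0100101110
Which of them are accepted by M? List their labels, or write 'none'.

w1:
  start at A
  read '0': A → A
  read '0': A → A
  read '0': A → A
  read '0': A → A
  read '1': A → A
  read '0': A → A
  read '1': A → A
  end A, rejected
w2:
  start at A
  read '1': A → A
  read '0': A → A
  read '1': A → A
  read '1': A → A
  read '1': A → A
  read '1': A → A
  read '0': A → A
  read '0': A → A
  read '0': A → A
  end A, rejected
w3:
  start at A
  read '0': A → A
  read '0': A → A
  read '1': A → A
  read '0': A → A
  read '1': A → A
  read '0': A → A
  read '0': A → A
  read '1': A → A
  end A, rejected
w4:
  start at A
  read '0': A → A
  read '1': A → A
  read '0': A → A
  read '0': A → A
  read '1': A → A
  read '0': A → A
  read '1': A → A
  read '1': A → A
  read '1': A → A
  read '0': A → A
  end A, rejected

none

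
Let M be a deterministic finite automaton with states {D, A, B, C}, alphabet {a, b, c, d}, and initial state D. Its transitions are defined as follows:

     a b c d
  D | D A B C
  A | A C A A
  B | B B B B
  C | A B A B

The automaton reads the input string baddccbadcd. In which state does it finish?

Trace: D -b-> A -a-> A -d-> A -d-> A -c-> A -c-> A -b-> C -a-> A -d-> A -c-> A -d-> A

A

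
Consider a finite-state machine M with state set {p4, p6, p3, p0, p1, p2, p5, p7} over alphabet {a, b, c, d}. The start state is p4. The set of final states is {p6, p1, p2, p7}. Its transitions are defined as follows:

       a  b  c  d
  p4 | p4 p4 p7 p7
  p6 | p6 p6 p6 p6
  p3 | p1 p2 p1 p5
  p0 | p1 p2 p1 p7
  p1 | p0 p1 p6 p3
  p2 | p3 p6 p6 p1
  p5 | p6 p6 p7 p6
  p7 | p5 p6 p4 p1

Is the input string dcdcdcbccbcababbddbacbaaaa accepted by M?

Yes

Trace: p4 -d-> p7 -c-> p4 -d-> p7 -c-> p4 -d-> p7 -c-> p4 -b-> p4 -c-> p7 -c-> p4 -b-> p4 -c-> p7 -a-> p5 -b-> p6 -a-> p6 -b-> p6 -b-> p6 -d-> p6 -d-> p6 -b-> p6 -a-> p6 -c-> p6 -b-> p6 -a-> p6 -a-> p6 -a-> p6 -a-> p6
End state p6 is accepting.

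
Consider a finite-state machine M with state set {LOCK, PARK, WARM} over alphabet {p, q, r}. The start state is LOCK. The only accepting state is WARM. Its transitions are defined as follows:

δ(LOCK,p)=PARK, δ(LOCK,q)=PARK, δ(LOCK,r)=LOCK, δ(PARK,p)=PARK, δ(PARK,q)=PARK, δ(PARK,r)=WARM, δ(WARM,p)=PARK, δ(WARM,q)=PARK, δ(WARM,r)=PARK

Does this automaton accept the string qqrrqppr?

start at LOCK
read 'q': LOCK → PARK
read 'q': PARK → PARK
read 'r': PARK → WARM
read 'r': WARM → PARK
read 'q': PARK → PARK
read 'p': PARK → PARK
read 'p': PARK → PARK
read 'r': PARK → WARM
End state WARM is accepting.

Yes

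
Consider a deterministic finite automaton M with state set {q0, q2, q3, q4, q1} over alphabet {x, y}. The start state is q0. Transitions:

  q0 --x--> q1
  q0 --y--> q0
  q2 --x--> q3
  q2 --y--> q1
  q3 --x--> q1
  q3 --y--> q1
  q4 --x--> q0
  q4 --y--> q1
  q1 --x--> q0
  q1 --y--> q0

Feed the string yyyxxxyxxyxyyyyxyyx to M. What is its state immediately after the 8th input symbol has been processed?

q1

start at q0
read 'y': q0 → q0
read 'y': q0 → q0
read 'y': q0 → q0
read 'x': q0 → q1
read 'x': q1 → q0
read 'x': q0 → q1
read 'y': q1 → q0
read 'x': q0 → q1
After 8 symbols: q1.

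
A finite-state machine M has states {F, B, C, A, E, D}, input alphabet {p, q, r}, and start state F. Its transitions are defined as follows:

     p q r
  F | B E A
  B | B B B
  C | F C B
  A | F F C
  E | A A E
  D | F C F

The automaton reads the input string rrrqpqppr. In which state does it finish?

F → A → C → B → B → B → B → B → B → B

B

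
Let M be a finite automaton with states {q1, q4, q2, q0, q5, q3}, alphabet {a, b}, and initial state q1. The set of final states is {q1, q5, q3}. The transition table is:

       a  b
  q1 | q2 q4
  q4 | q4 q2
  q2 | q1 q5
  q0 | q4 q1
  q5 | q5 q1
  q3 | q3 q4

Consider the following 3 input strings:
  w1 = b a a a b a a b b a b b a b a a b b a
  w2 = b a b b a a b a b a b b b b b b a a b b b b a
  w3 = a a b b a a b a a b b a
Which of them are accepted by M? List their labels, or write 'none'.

none

w1:
  start at q1
  read 'b': q1 → q4
  read 'a': q4 → q4
  read 'a': q4 → q4
  read 'a': q4 → q4
  read 'b': q4 → q2
  read 'a': q2 → q1
  read 'a': q1 → q2
  read 'b': q2 → q5
  read 'b': q5 → q1
  read 'a': q1 → q2
  read 'b': q2 → q5
  read 'b': q5 → q1
  read 'a': q1 → q2
  read 'b': q2 → q5
  read 'a': q5 → q5
  read 'a': q5 → q5
  read 'b': q5 → q1
  read 'b': q1 → q4
  read 'a': q4 → q4
  end q4, rejected
w2:
  start at q1
  read 'b': q1 → q4
  read 'a': q4 → q4
  read 'b': q4 → q2
  read 'b': q2 → q5
  read 'a': q5 → q5
  read 'a': q5 → q5
  read 'b': q5 → q1
  read 'a': q1 → q2
  read 'b': q2 → q5
  read 'a': q5 → q5
  read 'b': q5 → q1
  read 'b': q1 → q4
  read 'b': q4 → q2
  read 'b': q2 → q5
  read 'b': q5 → q1
  read 'b': q1 → q4
  read 'a': q4 → q4
  read 'a': q4 → q4
  read 'b': q4 → q2
  read 'b': q2 → q5
  read 'b': q5 → q1
  read 'b': q1 → q4
  read 'a': q4 → q4
  end q4, rejected
w3:
  start at q1
  read 'a': q1 → q2
  read 'a': q2 → q1
  read 'b': q1 → q4
  read 'b': q4 → q2
  read 'a': q2 → q1
  read 'a': q1 → q2
  read 'b': q2 → q5
  read 'a': q5 → q5
  read 'a': q5 → q5
  read 'b': q5 → q1
  read 'b': q1 → q4
  read 'a': q4 → q4
  end q4, rejected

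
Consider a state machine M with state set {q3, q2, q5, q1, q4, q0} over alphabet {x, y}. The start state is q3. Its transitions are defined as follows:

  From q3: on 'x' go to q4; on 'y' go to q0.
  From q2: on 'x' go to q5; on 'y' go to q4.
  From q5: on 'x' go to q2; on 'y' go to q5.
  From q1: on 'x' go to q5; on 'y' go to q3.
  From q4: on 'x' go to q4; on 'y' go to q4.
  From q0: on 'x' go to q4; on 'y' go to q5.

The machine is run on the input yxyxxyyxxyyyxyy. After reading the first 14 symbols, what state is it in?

q4

Trace: q3 -y-> q0 -x-> q4 -y-> q4 -x-> q4 -x-> q4 -y-> q4 -y-> q4 -x-> q4 -x-> q4 -y-> q4 -y-> q4 -y-> q4 -x-> q4 -y-> q4
After 14 symbols: q4.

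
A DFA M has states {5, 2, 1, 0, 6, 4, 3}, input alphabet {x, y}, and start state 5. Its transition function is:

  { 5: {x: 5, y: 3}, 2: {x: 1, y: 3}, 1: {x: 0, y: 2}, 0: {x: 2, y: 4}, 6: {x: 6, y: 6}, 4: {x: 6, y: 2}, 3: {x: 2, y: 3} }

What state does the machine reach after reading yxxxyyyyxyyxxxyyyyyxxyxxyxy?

6

5 → 3 → 2 → 1 → 0 → 4 → 2 → 3 → 3 → 2 → 3 → 3 → 2 → 1 → 0 → 4 → 2 → 3 → 3 → 3 → 2 → 1 → 2 → 1 → 0 → 4 → 6 → 6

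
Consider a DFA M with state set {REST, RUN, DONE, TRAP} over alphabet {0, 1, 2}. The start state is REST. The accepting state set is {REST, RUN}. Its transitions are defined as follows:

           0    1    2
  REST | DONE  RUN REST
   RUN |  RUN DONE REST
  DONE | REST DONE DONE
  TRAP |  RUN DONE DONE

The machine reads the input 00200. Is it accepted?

start at REST
read '0': REST → DONE
read '0': DONE → REST
read '2': REST → REST
read '0': REST → DONE
read '0': DONE → REST
End state REST is accepting.

Yes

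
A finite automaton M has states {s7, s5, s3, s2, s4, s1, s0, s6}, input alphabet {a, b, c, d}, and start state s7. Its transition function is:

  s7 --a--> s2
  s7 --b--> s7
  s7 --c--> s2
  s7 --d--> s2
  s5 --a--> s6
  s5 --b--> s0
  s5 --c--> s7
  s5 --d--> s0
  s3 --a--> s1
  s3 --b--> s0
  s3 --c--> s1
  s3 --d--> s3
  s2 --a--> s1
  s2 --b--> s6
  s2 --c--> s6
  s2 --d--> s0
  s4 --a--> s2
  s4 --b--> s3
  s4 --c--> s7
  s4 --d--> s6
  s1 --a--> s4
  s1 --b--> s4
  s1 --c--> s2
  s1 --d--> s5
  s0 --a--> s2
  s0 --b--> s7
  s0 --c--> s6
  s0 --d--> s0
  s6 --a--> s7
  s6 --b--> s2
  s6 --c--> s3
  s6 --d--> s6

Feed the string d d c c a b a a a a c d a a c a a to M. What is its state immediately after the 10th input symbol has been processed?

Trace: s7 -d-> s2 -d-> s0 -c-> s6 -c-> s3 -a-> s1 -b-> s4 -a-> s2 -a-> s1 -a-> s4 -a-> s2
After 10 symbols: s2.

s2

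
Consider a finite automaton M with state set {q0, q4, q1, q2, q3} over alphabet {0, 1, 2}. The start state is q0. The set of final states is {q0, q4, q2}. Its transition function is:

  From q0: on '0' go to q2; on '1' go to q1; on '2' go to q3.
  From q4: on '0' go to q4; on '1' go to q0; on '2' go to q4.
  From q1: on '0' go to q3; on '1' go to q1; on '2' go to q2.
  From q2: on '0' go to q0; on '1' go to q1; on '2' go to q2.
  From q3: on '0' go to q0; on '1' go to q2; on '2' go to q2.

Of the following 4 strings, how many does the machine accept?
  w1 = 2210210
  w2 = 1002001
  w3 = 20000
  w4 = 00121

1

w1:
  start at q0
  read '2': q0 → q3
  read '2': q3 → q2
  read '1': q2 → q1
  read '0': q1 → q3
  read '2': q3 → q2
  read '1': q2 → q1
  read '0': q1 → q3
  end q3, rejected
w2:
  start at q0
  read '1': q0 → q1
  read '0': q1 → q3
  read '0': q3 → q0
  read '2': q0 → q3
  read '0': q3 → q0
  read '0': q0 → q2
  read '1': q2 → q1
  end q1, rejected
w3:
  start at q0
  read '2': q0 → q3
  read '0': q3 → q0
  read '0': q0 → q2
  read '0': q2 → q0
  read '0': q0 → q2
  end q2, accepted
w4:
  start at q0
  read '0': q0 → q2
  read '0': q2 → q0
  read '1': q0 → q1
  read '2': q1 → q2
  read '1': q2 → q1
  end q1, rejected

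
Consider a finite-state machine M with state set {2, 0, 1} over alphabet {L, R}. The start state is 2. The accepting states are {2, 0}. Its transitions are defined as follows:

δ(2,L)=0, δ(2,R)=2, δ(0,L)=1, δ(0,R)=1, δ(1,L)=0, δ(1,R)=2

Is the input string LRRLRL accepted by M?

Yes

start at 2
read 'L': 2 → 0
read 'R': 0 → 1
read 'R': 1 → 2
read 'L': 2 → 0
read 'R': 0 → 1
read 'L': 1 → 0
End state 0 is accepting.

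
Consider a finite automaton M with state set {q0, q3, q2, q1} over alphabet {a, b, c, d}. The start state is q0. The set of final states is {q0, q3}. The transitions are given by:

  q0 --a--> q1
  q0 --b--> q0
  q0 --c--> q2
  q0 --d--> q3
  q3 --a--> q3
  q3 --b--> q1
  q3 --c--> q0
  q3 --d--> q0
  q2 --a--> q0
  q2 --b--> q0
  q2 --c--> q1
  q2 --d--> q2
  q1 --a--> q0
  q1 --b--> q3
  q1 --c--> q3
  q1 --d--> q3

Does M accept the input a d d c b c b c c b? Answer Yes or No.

q0 → q1 → q3 → q0 → q2 → q0 → q2 → q0 → q2 → q1 → q3
End state q3 is accepting.

Yes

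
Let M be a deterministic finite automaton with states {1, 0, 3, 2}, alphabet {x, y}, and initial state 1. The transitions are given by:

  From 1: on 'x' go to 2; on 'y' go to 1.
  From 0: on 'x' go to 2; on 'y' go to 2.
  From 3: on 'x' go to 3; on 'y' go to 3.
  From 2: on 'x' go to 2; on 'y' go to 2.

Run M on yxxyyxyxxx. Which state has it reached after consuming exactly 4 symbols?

2

Trace: 1 -y-> 1 -x-> 2 -x-> 2 -y-> 2
After 4 symbols: 2.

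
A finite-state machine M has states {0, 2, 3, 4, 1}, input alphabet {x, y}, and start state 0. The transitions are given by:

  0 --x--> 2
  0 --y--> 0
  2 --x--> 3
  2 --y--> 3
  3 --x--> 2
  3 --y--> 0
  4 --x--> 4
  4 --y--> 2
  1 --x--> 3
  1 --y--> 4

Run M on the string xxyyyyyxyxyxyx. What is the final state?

0 → 2 → 3 → 0 → 0 → 0 → 0 → 0 → 2 → 3 → 2 → 3 → 2 → 3 → 2

2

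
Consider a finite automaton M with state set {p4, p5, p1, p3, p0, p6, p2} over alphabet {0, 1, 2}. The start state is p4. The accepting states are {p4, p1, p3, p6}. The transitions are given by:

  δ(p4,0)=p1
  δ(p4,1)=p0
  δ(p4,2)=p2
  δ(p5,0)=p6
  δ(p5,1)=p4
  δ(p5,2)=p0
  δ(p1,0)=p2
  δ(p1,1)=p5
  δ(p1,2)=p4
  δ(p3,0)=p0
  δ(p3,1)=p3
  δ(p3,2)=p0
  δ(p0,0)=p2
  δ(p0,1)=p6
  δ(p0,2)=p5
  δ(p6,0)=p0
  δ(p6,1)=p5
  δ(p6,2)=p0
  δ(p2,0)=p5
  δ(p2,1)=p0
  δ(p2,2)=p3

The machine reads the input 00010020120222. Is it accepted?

No

p4 → p1 → p2 → p5 → p4 → p1 → p2 → p3 → p0 → p6 → p0 → p2 → p3 → p0 → p5
End state p5 is not accepting.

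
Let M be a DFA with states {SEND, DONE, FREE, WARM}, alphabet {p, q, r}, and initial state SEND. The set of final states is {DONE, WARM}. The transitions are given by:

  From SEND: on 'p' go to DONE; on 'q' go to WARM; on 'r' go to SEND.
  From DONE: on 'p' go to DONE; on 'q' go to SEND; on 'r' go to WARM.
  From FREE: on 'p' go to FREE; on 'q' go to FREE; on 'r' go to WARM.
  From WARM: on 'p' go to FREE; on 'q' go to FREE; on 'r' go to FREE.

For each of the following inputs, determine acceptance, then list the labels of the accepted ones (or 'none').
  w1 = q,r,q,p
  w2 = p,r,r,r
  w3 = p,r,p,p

w2

w1: SEND → WARM → FREE → FREE → FREE  → end FREE, rejected
w2: SEND → DONE → WARM → FREE → WARM  → end WARM, accepted
w3: SEND → DONE → WARM → FREE → FREE  → end FREE, rejected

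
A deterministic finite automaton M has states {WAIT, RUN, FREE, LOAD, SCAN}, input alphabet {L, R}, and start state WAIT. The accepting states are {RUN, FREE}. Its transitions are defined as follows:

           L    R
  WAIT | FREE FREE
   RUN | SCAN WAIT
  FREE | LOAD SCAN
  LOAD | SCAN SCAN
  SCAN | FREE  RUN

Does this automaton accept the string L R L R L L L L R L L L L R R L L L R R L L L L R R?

WAIT → FREE → SCAN → FREE → SCAN → FREE → LOAD → SCAN → FREE → SCAN → FREE → LOAD → SCAN → FREE → SCAN → RUN → SCAN → FREE → LOAD → SCAN → RUN → SCAN → FREE → LOAD → SCAN → RUN → WAIT
End state WAIT is not accepting.

No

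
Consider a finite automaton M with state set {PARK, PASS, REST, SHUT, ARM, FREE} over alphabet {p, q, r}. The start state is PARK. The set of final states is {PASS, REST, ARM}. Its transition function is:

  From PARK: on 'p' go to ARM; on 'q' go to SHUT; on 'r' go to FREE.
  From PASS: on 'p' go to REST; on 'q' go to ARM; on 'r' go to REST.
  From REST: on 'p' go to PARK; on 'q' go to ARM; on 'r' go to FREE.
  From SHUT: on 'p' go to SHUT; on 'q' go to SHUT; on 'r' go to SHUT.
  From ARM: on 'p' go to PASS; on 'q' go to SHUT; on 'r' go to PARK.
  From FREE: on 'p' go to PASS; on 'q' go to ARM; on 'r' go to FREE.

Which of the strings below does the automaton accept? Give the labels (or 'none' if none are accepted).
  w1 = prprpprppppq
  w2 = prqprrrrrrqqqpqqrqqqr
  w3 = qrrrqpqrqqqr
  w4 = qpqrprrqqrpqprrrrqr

w1: Trace: PARK -p-> ARM -r-> PARK -p-> ARM -r-> PARK -p-> ARM -p-> PASS -r-> REST -p-> PARK -p-> ARM -p-> PASS -p-> REST -q-> ARM  → end ARM, accepted
w2: Trace: PARK -p-> ARM -r-> PARK -q-> SHUT -p-> SHUT -r-> SHUT -r-> SHUT -r-> SHUT -r-> SHUT -r-> SHUT -r-> SHUT -q-> SHUT -q-> SHUT -q-> SHUT -p-> SHUT -q-> SHUT -q-> SHUT -r-> SHUT -q-> SHUT -q-> SHUT -q-> SHUT -r-> SHUT  → end SHUT, rejected
w3: Trace: PARK -q-> SHUT -r-> SHUT -r-> SHUT -r-> SHUT -q-> SHUT -p-> SHUT -q-> SHUT -r-> SHUT -q-> SHUT -q-> SHUT -q-> SHUT -r-> SHUT  → end SHUT, rejected
w4: Trace: PARK -q-> SHUT -p-> SHUT -q-> SHUT -r-> SHUT -p-> SHUT -r-> SHUT -r-> SHUT -q-> SHUT -q-> SHUT -r-> SHUT -p-> SHUT -q-> SHUT -p-> SHUT -r-> SHUT -r-> SHUT -r-> SHUT -r-> SHUT -q-> SHUT -r-> SHUT  → end SHUT, rejected

w1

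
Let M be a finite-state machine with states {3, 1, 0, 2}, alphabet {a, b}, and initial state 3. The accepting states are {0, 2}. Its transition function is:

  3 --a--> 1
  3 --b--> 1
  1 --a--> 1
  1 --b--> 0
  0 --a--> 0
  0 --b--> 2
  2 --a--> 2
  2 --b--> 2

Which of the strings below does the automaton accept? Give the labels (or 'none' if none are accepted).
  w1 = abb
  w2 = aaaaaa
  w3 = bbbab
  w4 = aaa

w1, w3

w1: 3 → 1 → 0 → 2  → end 2, accepted
w2: 3 → 1 → 1 → 1 → 1 → 1 → 1  → end 1, rejected
w3: 3 → 1 → 0 → 2 → 2 → 2  → end 2, accepted
w4: 3 → 1 → 1 → 1  → end 1, rejected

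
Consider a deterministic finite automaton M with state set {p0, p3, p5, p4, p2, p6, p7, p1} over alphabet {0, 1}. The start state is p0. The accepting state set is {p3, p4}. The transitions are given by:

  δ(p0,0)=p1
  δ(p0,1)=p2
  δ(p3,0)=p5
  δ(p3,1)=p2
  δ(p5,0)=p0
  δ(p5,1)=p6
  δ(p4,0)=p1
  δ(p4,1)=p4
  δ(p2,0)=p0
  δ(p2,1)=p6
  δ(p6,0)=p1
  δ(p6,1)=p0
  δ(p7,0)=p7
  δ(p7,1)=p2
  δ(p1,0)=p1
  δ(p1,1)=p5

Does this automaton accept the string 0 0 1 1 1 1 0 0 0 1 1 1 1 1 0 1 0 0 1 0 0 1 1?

No

start at p0
read '0': p0 → p1
read '0': p1 → p1
read '1': p1 → p5
read '1': p5 → p6
read '1': p6 → p0
read '1': p0 → p2
read '0': p2 → p0
read '0': p0 → p1
read '0': p1 → p1
read '1': p1 → p5
read '1': p5 → p6
read '1': p6 → p0
read '1': p0 → p2
read '1': p2 → p6
read '0': p6 → p1
read '1': p1 → p5
read '0': p5 → p0
read '0': p0 → p1
read '1': p1 → p5
read '0': p5 → p0
read '0': p0 → p1
read '1': p1 → p5
read '1': p5 → p6
End state p6 is not accepting.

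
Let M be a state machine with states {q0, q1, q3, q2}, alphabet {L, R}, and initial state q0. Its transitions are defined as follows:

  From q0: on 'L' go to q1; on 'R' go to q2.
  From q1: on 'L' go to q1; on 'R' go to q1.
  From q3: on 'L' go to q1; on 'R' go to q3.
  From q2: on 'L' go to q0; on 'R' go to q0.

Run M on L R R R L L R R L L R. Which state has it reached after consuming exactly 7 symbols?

q1

q0 → q1 → q1 → q1 → q1 → q1 → q1 → q1
After 7 symbols: q1.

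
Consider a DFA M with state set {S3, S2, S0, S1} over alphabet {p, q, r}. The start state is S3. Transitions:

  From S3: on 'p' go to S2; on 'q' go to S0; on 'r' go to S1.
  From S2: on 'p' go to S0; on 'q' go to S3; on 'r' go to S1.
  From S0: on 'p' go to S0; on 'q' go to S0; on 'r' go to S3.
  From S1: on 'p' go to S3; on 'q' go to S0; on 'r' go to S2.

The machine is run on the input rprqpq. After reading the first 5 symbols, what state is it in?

S0

S3 → S1 → S3 → S1 → S0 → S0
After 5 symbols: S0.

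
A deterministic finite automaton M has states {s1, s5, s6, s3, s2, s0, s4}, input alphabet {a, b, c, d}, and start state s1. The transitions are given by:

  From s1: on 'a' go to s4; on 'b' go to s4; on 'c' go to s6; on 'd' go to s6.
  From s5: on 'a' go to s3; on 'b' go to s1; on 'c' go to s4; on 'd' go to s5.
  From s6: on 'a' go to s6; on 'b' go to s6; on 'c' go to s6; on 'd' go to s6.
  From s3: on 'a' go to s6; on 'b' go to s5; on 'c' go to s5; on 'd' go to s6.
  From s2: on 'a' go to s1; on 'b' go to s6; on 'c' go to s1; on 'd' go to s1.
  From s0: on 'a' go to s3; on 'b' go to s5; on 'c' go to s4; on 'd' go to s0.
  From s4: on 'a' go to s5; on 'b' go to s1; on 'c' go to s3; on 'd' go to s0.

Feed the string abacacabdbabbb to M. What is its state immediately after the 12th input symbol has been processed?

s1 → s4 → s1 → s4 → s3 → s6 → s6 → s6 → s6 → s6 → s6 → s6 → s6
After 12 symbols: s6.

s6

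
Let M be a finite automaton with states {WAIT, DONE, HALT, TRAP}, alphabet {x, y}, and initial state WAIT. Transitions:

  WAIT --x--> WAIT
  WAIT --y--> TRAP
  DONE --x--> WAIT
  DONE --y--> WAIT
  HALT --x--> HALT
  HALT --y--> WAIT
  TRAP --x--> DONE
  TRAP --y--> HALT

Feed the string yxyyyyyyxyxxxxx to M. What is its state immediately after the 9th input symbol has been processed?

HALT

Trace: WAIT -y-> TRAP -x-> DONE -y-> WAIT -y-> TRAP -y-> HALT -y-> WAIT -y-> TRAP -y-> HALT -x-> HALT
After 9 symbols: HALT.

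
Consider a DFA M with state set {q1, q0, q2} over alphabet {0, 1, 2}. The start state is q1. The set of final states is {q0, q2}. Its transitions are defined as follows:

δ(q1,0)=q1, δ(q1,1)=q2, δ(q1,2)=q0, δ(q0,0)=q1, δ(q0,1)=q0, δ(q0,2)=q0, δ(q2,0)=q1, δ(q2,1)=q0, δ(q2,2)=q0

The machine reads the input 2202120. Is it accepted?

start at q1
read '2': q1 → q0
read '2': q0 → q0
read '0': q0 → q1
read '2': q1 → q0
read '1': q0 → q0
read '2': q0 → q0
read '0': q0 → q1
End state q1 is not accepting.

No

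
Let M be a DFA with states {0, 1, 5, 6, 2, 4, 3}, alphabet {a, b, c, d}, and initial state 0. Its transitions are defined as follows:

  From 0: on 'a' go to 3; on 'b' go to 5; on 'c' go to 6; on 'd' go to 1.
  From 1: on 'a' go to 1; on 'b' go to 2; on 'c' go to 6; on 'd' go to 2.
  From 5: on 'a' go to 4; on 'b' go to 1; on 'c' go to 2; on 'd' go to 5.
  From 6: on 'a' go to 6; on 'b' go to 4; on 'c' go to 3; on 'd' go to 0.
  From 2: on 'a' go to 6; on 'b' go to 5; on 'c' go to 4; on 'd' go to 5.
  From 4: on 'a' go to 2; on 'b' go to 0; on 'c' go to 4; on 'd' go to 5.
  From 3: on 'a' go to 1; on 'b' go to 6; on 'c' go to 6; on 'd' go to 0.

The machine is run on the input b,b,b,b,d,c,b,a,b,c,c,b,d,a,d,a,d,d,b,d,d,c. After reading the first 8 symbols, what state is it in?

4

Trace: 0 -b-> 5 -b-> 1 -b-> 2 -b-> 5 -d-> 5 -c-> 2 -b-> 5 -a-> 4
After 8 symbols: 4.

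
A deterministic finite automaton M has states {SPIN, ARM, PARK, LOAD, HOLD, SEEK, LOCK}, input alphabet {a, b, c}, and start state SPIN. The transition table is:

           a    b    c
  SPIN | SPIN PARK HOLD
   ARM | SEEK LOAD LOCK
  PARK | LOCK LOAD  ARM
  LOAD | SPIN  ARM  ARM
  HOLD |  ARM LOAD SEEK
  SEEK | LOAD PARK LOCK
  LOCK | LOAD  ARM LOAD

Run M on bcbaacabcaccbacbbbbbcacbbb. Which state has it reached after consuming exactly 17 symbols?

LOAD

Trace: SPIN -b-> PARK -c-> ARM -b-> LOAD -a-> SPIN -a-> SPIN -c-> HOLD -a-> ARM -b-> LOAD -c-> ARM -a-> SEEK -c-> LOCK -c-> LOAD -b-> ARM -a-> SEEK -c-> LOCK -b-> ARM -b-> LOAD
After 17 symbols: LOAD.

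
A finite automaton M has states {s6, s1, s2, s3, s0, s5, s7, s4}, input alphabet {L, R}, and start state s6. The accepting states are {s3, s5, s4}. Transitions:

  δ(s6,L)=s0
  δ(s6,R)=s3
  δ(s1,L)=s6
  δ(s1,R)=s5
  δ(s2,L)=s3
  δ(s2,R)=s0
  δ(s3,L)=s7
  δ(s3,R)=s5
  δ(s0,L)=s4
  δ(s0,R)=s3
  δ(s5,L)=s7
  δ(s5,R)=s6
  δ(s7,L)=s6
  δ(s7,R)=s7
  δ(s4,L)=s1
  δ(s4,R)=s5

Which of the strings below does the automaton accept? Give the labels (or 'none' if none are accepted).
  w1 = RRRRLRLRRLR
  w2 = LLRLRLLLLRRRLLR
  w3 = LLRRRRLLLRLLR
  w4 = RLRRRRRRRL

w1: Trace: s6 -R-> s3 -R-> s5 -R-> s6 -R-> s3 -L-> s7 -R-> s7 -L-> s6 -R-> s3 -R-> s5 -L-> s7 -R-> s7  → end s7, rejected
w2: Trace: s6 -L-> s0 -L-> s4 -R-> s5 -L-> s7 -R-> s7 -L-> s6 -L-> s0 -L-> s4 -L-> s1 -R-> s5 -R-> s6 -R-> s3 -L-> s7 -L-> s6 -R-> s3  → end s3, accepted
w3: Trace: s6 -L-> s0 -L-> s4 -R-> s5 -R-> s6 -R-> s3 -R-> s5 -L-> s7 -L-> s6 -L-> s0 -R-> s3 -L-> s7 -L-> s6 -R-> s3  → end s3, accepted
w4: Trace: s6 -R-> s3 -L-> s7 -R-> s7 -R-> s7 -R-> s7 -R-> s7 -R-> s7 -R-> s7 -R-> s7 -L-> s6  → end s6, rejected

w2, w3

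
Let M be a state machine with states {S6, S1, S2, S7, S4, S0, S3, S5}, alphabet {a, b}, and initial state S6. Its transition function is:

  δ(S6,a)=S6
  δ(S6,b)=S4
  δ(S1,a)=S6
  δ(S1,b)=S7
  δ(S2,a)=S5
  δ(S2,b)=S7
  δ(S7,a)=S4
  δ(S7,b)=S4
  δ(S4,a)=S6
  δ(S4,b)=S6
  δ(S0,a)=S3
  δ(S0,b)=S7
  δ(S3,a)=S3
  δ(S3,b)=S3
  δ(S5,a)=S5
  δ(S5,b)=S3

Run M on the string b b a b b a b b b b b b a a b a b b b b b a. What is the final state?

S6

Trace: S6 -b-> S4 -b-> S6 -a-> S6 -b-> S4 -b-> S6 -a-> S6 -b-> S4 -b-> S6 -b-> S4 -b-> S6 -b-> S4 -b-> S6 -a-> S6 -a-> S6 -b-> S4 -a-> S6 -b-> S4 -b-> S6 -b-> S4 -b-> S6 -b-> S4 -a-> S6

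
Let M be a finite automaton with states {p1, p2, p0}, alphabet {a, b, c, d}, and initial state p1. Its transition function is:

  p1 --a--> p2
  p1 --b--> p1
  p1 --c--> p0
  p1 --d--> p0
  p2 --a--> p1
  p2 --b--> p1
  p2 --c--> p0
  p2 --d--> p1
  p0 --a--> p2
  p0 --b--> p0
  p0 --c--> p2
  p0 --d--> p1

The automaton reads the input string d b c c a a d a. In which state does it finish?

p2

Trace: p1 -d-> p0 -b-> p0 -c-> p2 -c-> p0 -a-> p2 -a-> p1 -d-> p0 -a-> p2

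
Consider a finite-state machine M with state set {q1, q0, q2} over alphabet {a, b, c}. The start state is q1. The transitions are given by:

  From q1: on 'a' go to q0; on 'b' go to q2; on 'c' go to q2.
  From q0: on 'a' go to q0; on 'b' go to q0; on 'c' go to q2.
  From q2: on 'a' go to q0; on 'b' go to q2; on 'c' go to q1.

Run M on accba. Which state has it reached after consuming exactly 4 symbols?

q2

Trace: q1 -a-> q0 -c-> q2 -c-> q1 -b-> q2
After 4 symbols: q2.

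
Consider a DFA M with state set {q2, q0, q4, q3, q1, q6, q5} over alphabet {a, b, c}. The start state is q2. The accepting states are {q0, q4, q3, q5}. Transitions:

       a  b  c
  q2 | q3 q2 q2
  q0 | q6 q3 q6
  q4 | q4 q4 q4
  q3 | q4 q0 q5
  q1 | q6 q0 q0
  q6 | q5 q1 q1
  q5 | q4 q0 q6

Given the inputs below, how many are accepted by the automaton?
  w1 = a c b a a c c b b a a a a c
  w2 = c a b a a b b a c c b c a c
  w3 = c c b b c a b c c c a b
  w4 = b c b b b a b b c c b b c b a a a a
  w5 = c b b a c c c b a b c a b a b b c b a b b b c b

w1:
  start at q2
  read 'a': q2 → q3
  read 'c': q3 → q5
  read 'b': q5 → q0
  read 'a': q0 → q6
  read 'a': q6 → q5
  read 'c': q5 → q6
  read 'c': q6 → q1
  read 'b': q1 → q0
  read 'b': q0 → q3
  read 'a': q3 → q4
  read 'a': q4 → q4
  read 'a': q4 → q4
  read 'a': q4 → q4
  read 'c': q4 → q4
  end q4, accepted
w2:
  start at q2
  read 'c': q2 → q2
  read 'a': q2 → q3
  read 'b': q3 → q0
  read 'a': q0 → q6
  read 'a': q6 → q5
  read 'b': q5 → q0
  read 'b': q0 → q3
  read 'a': q3 → q4
  read 'c': q4 → q4
  read 'c': q4 → q4
  read 'b': q4 → q4
  read 'c': q4 → q4
  read 'a': q4 → q4
  read 'c': q4 → q4
  end q4, accepted
w3:
  start at q2
  read 'c': q2 → q2
  read 'c': q2 → q2
  read 'b': q2 → q2
  read 'b': q2 → q2
  read 'c': q2 → q2
  read 'a': q2 → q3
  read 'b': q3 → q0
  read 'c': q0 → q6
  read 'c': q6 → q1
  read 'c': q1 → q0
  read 'a': q0 → q6
  read 'b': q6 → q1
  end q1, rejected
w4:
  start at q2
  read 'b': q2 → q2
  read 'c': q2 → q2
  read 'b': q2 → q2
  read 'b': q2 → q2
  read 'b': q2 → q2
  read 'a': q2 → q3
  read 'b': q3 → q0
  read 'b': q0 → q3
  read 'c': q3 → q5
  read 'c': q5 → q6
  read 'b': q6 → q1
  read 'b': q1 → q0
  read 'c': q0 → q6
  read 'b': q6 → q1
  read 'a': q1 → q6
  read 'a': q6 → q5
  read 'a': q5 → q4
  read 'a': q4 → q4
  end q4, accepted
w5:
  start at q2
  read 'c': q2 → q2
  read 'b': q2 → q2
  read 'b': q2 → q2
  read 'a': q2 → q3
  read 'c': q3 → q5
  read 'c': q5 → q6
  read 'c': q6 → q1
  read 'b': q1 → q0
  read 'a': q0 → q6
  read 'b': q6 → q1
  read 'c': q1 → q0
  read 'a': q0 → q6
  read 'b': q6 → q1
  read 'a': q1 → q6
  read 'b': q6 → q1
  read 'b': q1 → q0
  read 'c': q0 → q6
  read 'b': q6 → q1
  read 'a': q1 → q6
  read 'b': q6 → q1
  read 'b': q1 → q0
  read 'b': q0 → q3
  read 'c': q3 → q5
  read 'b': q5 → q0
  end q0, accepted

4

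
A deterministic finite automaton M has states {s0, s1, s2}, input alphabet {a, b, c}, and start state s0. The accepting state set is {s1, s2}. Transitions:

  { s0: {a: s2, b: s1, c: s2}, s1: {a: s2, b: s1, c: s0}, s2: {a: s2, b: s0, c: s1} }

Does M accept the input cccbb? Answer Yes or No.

s0 → s2 → s1 → s0 → s1 → s1
End state s1 is accepting.

Yes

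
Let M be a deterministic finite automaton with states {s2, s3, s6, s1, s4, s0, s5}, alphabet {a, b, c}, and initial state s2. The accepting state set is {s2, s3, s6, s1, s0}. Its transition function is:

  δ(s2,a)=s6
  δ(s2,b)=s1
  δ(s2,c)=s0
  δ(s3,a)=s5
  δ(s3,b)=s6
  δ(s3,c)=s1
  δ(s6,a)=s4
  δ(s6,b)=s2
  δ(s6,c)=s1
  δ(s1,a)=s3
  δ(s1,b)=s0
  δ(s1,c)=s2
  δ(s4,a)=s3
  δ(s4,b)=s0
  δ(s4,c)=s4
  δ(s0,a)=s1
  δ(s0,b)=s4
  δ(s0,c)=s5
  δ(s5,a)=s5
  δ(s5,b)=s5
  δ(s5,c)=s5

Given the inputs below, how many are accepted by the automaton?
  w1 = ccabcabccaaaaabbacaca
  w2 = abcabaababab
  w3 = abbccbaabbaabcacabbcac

1

w1:
  start at s2
  read 'c': s2 → s0
  read 'c': s0 → s5
  read 'a': s5 → s5
  read 'b': s5 → s5
  read 'c': s5 → s5
  read 'a': s5 → s5
  read 'b': s5 → s5
  read 'c': s5 → s5
  read 'c': s5 → s5
  read 'a': s5 → s5
  read 'a': s5 → s5
  read 'a': s5 → s5
  read 'a': s5 → s5
  read 'a': s5 → s5
  read 'b': s5 → s5
  read 'b': s5 → s5
  read 'a': s5 → s5
  read 'c': s5 → s5
  read 'a': s5 → s5
  read 'c': s5 → s5
  read 'a': s5 → s5
  end s5, rejected
w2:
  start at s2
  read 'a': s2 → s6
  read 'b': s6 → s2
  read 'c': s2 → s0
  read 'a': s0 → s1
  read 'b': s1 → s0
  read 'a': s0 → s1
  read 'a': s1 → s3
  read 'b': s3 → s6
  read 'a': s6 → s4
  read 'b': s4 → s0
  read 'a': s0 → s1
  read 'b': s1 → s0
  end s0, accepted
w3:
  start at s2
  read 'a': s2 → s6
  read 'b': s6 → s2
  read 'b': s2 → s1
  read 'c': s1 → s2
  read 'c': s2 → s0
  read 'b': s0 → s4
  read 'a': s4 → s3
  read 'a': s3 → s5
  read 'b': s5 → s5
  read 'b': s5 → s5
  read 'a': s5 → s5
  read 'a': s5 → s5
  read 'b': s5 → s5
  read 'c': s5 → s5
  read 'a': s5 → s5
  read 'c': s5 → s5
  read 'a': s5 → s5
  read 'b': s5 → s5
  read 'b': s5 → s5
  read 'c': s5 → s5
  read 'a': s5 → s5
  read 'c': s5 → s5
  end s5, rejected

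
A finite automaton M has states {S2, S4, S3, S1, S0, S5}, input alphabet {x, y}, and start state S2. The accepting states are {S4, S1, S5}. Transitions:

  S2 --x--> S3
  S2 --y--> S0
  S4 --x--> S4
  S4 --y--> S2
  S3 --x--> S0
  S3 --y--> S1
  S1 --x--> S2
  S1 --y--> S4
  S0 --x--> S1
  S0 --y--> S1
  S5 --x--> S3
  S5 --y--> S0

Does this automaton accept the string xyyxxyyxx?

No

start at S2
read 'x': S2 → S3
read 'y': S3 → S1
read 'y': S1 → S4
read 'x': S4 → S4
read 'x': S4 → S4
read 'y': S4 → S2
read 'y': S2 → S0
read 'x': S0 → S1
read 'x': S1 → S2
End state S2 is not accepting.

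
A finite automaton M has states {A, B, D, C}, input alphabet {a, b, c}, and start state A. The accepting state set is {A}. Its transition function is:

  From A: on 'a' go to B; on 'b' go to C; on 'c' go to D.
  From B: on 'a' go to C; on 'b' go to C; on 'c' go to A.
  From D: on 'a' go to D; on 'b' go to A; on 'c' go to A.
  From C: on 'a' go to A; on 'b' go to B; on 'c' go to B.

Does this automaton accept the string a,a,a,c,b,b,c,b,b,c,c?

start at A
read 'a': A → B
read 'a': B → C
read 'a': C → A
read 'c': A → D
read 'b': D → A
read 'b': A → C
read 'c': C → B
read 'b': B → C
read 'b': C → B
read 'c': B → A
read 'c': A → D
End state D is not accepting.

No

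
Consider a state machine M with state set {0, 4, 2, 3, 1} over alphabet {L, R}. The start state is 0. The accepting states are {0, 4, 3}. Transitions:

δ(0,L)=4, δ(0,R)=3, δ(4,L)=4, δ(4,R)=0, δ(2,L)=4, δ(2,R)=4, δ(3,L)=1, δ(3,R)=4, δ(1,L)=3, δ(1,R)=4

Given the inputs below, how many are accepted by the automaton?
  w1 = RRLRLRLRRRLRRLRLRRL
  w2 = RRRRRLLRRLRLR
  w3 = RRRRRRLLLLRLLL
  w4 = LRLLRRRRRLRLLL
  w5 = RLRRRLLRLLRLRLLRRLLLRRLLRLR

w1: Trace: 0 -R-> 3 -R-> 4 -L-> 4 -R-> 0 -L-> 4 -R-> 0 -L-> 4 -R-> 0 -R-> 3 -R-> 4 -L-> 4 -R-> 0 -R-> 3 -L-> 1 -R-> 4 -L-> 4 -R-> 0 -R-> 3 -L-> 1  → end 1, rejected
w2: Trace: 0 -R-> 3 -R-> 4 -R-> 0 -R-> 3 -R-> 4 -L-> 4 -L-> 4 -R-> 0 -R-> 3 -L-> 1 -R-> 4 -L-> 4 -R-> 0  → end 0, accepted
w3: Trace: 0 -R-> 3 -R-> 4 -R-> 0 -R-> 3 -R-> 4 -R-> 0 -L-> 4 -L-> 4 -L-> 4 -L-> 4 -R-> 0 -L-> 4 -L-> 4 -L-> 4  → end 4, accepted
w4: Trace: 0 -L-> 4 -R-> 0 -L-> 4 -L-> 4 -R-> 0 -R-> 3 -R-> 4 -R-> 0 -R-> 3 -L-> 1 -R-> 4 -L-> 4 -L-> 4 -L-> 4  → end 4, accepted
w5: Trace: 0 -R-> 3 -L-> 1 -R-> 4 -R-> 0 -R-> 3 -L-> 1 -L-> 3 -R-> 4 -L-> 4 -L-> 4 -R-> 0 -L-> 4 -R-> 0 -L-> 4 -L-> 4 -R-> 0 -R-> 3 -L-> 1 -L-> 3 -L-> 1 -R-> 4 -R-> 0 -L-> 4 -L-> 4 -R-> 0 -L-> 4 -R-> 0  → end 0, accepted

4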